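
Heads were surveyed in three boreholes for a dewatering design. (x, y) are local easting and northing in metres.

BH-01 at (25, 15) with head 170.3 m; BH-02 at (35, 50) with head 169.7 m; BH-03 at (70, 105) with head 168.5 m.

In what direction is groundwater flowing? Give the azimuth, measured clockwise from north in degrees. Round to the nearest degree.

045°

Taking BH-01 as reference: BH-02−BH-01 = (10, 35, -0.6); BH-03−BH-01 = (45, 90, -1.8).
Determinant of the coordinate differences = 10·90 − 45·35 = -675.
∂h/∂x = [(-0.6)·90 − (-1.8)·35] / -675 = -0.01333
∂h/∂y = [10·(-1.8) − 45·(-0.6)] / -675 = -0.01333
Flow direction (−∇h) has components (+0.01333 E, +0.01333 N).
Azimuth = atan2(E, N) = atan2(+0.01333, +0.01333) = 45.0° ≈ 045°.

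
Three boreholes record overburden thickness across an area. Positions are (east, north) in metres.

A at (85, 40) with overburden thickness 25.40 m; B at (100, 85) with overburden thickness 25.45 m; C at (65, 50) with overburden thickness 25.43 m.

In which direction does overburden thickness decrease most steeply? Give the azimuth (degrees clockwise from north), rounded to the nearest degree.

150°

Taking A as reference: B−A = (15, 45, +0.05); C−A = (-20, 10, +0.03).
Solve a·Δx + b·Δy = Δd: det = 15·10 − (-20)·45 = 1050.
∂d/∂x = [(+0.05)·10 − (+0.03)·45] / 1050 = -0.0008095
∂d/∂y = [15·(+0.03) − (-20)·(+0.05)] / 1050 = +0.001381
Steepest decrease is along −∇f: components (+0.0008095 E, -0.001381 N).
Azimuth = atan2(+0.0008095, -0.001381) = 149.6° ≈ 150°.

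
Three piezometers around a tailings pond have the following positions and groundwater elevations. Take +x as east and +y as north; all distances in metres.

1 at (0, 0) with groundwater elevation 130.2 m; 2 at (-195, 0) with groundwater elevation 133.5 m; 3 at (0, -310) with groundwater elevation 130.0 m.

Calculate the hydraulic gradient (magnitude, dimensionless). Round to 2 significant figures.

∂h/∂x = (133.5 − 130.2) / (-195 − 0) = -0.01692
∂h/∂y = (130.0 − 130.2) / (-310 − 0) = +0.0006452
|∇h| = √(-0.01692² + 0.0006452²) = 0.01693

0.017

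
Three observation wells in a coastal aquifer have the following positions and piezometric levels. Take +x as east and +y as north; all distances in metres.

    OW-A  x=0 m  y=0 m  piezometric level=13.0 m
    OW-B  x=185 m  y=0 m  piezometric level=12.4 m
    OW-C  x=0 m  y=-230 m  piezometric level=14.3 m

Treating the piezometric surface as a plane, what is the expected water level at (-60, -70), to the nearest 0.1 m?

∂h/∂x = (12.4 − 13.0) / (185 − 0) = -0.003243
∂h/∂y = (14.3 − 13.0) / (-230 − 0) = -0.005652
h(-60, -70) = 13.0 + (-0.003243)·(-60) + (-0.005652)·(-70) = 13.0 +0.195 +0.396 = 13.590 m.

13.6 m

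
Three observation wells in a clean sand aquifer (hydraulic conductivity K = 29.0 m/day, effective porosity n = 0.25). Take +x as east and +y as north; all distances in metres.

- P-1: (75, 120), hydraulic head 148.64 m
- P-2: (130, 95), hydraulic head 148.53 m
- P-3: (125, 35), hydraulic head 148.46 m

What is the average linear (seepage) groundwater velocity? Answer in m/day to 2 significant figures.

Taking P-1 as reference: P-2−P-1 = (55, -25, -0.11); P-3−P-1 = (50, -85, -0.18).
Determinant of the coordinate differences = 55·(-85) − 50·(-25) = -3425.
∂h/∂x = [(-0.11)·(-85) − (-0.18)·(-25)] / -3425 = -0.001416
∂h/∂y = [55·(-0.18) − 50·(-0.11)] / -3425 = +0.001285
|∇h| = √(-0.001416² + 0.001285²) = 0.001912
Seepage velocity v = K·i/n = 29.0 × 0.001912 / 0.25 = 0.2218 m/day.

0.22 m/day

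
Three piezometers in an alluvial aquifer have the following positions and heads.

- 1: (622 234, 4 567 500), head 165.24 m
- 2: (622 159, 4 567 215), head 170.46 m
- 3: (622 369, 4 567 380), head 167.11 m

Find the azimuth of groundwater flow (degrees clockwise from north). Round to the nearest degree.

006°

Differences from 1: to 2 (Δx, Δy, Δh) = (-75, -285, +5.22); to 3 = (135, -120, +1.87).
Solve a·Δx + b·Δy = Δh: det = (-75)·(-120) − 135·(-285) = 47475.
∂h/∂x = [(+5.22)·(-120) − (+1.87)·(-285)] / 47475 = -0.001968
∂h/∂y = [(-75)·(+1.87) − 135·(+5.22)] / 47475 = -0.01780
Flow direction (−∇h) has components (+0.001968 E, +0.01780 N).
Azimuth = atan2(E, N) = atan2(+0.001968, +0.01780) = 6.3° ≈ 006°.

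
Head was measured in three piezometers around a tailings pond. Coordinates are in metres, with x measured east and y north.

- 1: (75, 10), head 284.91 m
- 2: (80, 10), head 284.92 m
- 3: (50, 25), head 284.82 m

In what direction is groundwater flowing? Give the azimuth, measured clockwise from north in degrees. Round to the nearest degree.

323°

Taking 1 as reference: 2−1 = (5, 0, +0.01); 3−1 = (-25, 15, -0.09).
Determinant of the coordinate differences = 5·15 − (-25)·0 = 75.
∂h/∂x = [(+0.01)·15 − (-0.09)·0] / 75 = +0.002000
∂h/∂y = [5·(-0.09) − (-25)·(+0.01)] / 75 = -0.002667
Flow direction (−∇h) has components (-0.002000 E, +0.002667 N).
Azimuth = atan2(E, N) = atan2(-0.002000, +0.002667) = 323.1° ≈ 323°.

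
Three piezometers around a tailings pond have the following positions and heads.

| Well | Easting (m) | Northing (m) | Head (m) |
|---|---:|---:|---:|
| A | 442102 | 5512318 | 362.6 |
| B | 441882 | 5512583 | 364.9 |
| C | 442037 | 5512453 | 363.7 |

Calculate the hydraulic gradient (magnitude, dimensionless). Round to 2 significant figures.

Taking A as reference: B−A = (-220, 265, +2.3); C−A = (-65, 135, +1.1).
Determinant of the coordinate differences = (-220)·135 − (-65)·265 = -12475.
∂h/∂x = [(+2.3)·135 − (+1.1)·265] / -12475 = -0.001523
∂h/∂y = [(-220)·(+1.1) − (-65)·(+2.3)] / -12475 = +0.007415
|∇h| = √(-0.001523² + 0.007415²) = 0.00757

0.0076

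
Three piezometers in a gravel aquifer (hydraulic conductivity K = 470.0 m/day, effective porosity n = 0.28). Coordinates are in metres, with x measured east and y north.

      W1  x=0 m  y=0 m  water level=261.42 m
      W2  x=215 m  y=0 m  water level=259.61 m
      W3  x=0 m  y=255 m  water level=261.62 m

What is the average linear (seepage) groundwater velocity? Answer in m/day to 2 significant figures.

14 m/day

∂h/∂x = (259.61 − 261.42) / (215 − 0) = -0.008419
∂h/∂y = (261.62 − 261.42) / (255 − 0) = +0.0007843
|∇h| = √(-0.008419² + 0.0007843²) = 0.008455
Seepage velocity v = K·i/n = 470.0 × 0.008455 / 0.28 = 14.19 m/day.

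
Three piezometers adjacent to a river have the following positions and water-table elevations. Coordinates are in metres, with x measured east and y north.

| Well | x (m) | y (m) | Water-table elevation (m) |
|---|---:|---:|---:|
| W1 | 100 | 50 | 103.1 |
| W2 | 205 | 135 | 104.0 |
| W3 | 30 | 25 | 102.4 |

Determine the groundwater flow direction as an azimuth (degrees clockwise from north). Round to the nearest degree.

286°

With h = a·x + b·y + c and W1 as origin, the differences give:
  105·a + 85·b = +0.9
  (-70)·a + (-25)·b = -0.7
Eliminate b (×(-25) and ×85, subtract): 3325·a = 37.00 → a = ∂h/∂x = +0.01113
Back-substitute: b = ∂h/∂y = -0.003158.
Flow direction (−∇h) has components (-0.01113 E, +0.003158 N).
Azimuth = atan2(E, N) = atan2(-0.01113, +0.003158) = 285.8° ≈ 286°.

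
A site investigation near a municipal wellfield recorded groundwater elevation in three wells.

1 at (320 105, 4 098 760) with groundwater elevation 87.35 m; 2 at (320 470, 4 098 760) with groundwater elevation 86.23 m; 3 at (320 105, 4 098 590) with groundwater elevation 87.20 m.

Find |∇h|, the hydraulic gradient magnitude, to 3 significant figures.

0.00319

∂h/∂x = (86.23 − 87.35) / (320470 − 320105) = -0.003068
∂h/∂y = (87.20 − 87.35) / (4098590 − 4098760) = +0.0008824
|∇h| = √(-0.003068² + 0.0008824²) = 0.003192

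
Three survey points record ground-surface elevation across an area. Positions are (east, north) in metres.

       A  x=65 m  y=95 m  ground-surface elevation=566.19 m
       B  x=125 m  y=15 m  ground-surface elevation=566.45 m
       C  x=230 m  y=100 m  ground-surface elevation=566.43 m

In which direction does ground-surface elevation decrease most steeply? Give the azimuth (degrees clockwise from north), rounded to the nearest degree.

324°

With z = a·x + b·y + c and A as origin, the differences give:
  60·a + (-80)·b = +0.26
  165·a + 5·b = +0.24
Eliminate b (×5 and ×(-80), subtract): 13500·a = 20.500 → a = ∂z/∂x = +0.001519
Back-substitute: b = ∂z/∂y = -0.002111.
Steepest decrease is along −∇f: components (-0.001519 E, +0.002111 N).
Azimuth = atan2(-0.001519, +0.002111) = 324.3° ≈ 324°.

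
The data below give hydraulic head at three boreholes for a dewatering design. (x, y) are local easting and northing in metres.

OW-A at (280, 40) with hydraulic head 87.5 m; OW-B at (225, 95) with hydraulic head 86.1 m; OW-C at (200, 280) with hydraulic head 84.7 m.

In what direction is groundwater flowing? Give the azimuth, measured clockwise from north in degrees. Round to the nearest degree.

With h = a·x + b·y + c and OW-A as origin, the differences give:
  (-55)·a + 55·b = -1.4
  (-80)·a + 240·b = -2.8
Eliminate b (×240 and ×55, subtract): -8800·a = -182.00 → a = ∂h/∂x = +0.02068
Back-substitute: b = ∂h/∂y = -0.004773.
Flow direction (−∇h) has components (-0.02068 E, +0.004773 N).
Azimuth = atan2(E, N) = atan2(-0.02068, +0.004773) = 283.0° ≈ 283°.

283°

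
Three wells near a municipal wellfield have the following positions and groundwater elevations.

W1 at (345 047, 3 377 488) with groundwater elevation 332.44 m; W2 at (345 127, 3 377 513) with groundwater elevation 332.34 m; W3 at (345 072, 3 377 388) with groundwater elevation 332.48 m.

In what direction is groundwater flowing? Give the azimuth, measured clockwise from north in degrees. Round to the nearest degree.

058°

Three-point gradient (reference W1): Δ to W2 = (80, 25, -0.10), Δ to W3 = (25, -100, +0.04).
∂h/∂x = -0.001043, ∂h/∂y = -0.0006609 (det = -8625).
Flow direction (−∇h) has components (+0.001043 E, +0.0006609 N).
Azimuth = atan2(E, N) = atan2(+0.001043, +0.0006609) = 57.7° ≈ 058°.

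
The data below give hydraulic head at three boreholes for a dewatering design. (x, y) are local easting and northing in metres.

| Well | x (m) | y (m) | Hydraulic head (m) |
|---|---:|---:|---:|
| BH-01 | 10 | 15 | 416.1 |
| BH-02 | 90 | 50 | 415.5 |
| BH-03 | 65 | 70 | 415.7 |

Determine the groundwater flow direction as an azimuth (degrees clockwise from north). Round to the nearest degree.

093°

With h = a·x + b·y + c and BH-01 as origin, the differences give:
  80·a + 35·b = -0.6
  55·a + 55·b = -0.4
Eliminate b (×55 and ×35, subtract): 2475·a = -19.00 → a = ∂h/∂x = -0.007677
Back-substitute: b = ∂h/∂y = +0.0004040.
Flow direction (−∇h) has components (+0.007677 E, -0.0004040 N).
Azimuth = atan2(E, N) = atan2(+0.007677, -0.0004040) = 93.0° ≈ 093°.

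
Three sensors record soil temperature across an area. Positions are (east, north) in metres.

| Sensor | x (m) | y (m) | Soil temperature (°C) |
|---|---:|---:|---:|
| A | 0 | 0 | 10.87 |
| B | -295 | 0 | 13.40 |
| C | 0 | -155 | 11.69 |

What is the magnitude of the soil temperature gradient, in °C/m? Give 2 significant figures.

0.010 °C/m

∂T/∂x = (13.40 − 10.87) / (-295 − 0) = -0.008576
∂T/∂y = (11.69 − 10.87) / (-155 − 0) = -0.005290
|∇f| = √(-0.008576² + -0.005290²) = 0.01008 °C/m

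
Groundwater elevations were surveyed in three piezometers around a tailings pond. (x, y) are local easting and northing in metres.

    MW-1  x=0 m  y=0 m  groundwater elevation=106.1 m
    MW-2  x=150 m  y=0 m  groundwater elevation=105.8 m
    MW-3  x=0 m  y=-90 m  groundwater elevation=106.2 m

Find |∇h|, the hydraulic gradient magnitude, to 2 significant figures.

0.0023

∂h/∂x = (105.8 − 106.1) / (150 − 0) = -0.002000
∂h/∂y = (106.2 − 106.1) / (-90 − 0) = -0.001111
|∇h| = √(-0.002000² + -0.001111²) = 0.002288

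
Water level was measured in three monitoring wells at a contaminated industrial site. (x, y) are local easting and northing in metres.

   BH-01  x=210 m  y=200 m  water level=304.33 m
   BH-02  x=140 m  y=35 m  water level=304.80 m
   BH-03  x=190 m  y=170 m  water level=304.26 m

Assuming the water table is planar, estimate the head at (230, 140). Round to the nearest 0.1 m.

Differences from BH-01: to BH-02 (Δx, Δy, Δh) = (-70, -165, +0.47); to BH-03 = (-20, -30, -0.07).
Solve a·Δx + b·Δy = Δh: det = (-70)·(-30) − (-20)·(-165) = -1200.
∂h/∂x = [(+0.47)·(-30) − (-0.07)·(-165)] / -1200 = +0.02137
∂h/∂y = [(-70)·(-0.07) − (-20)·(+0.47)] / -1200 = -0.01192
h(230, 140) = 304.33 + (+0.02137)·(20) + (-0.01192)·(-60) = 304.33 +0.427 +0.715 = 305.472 m.

305.5 m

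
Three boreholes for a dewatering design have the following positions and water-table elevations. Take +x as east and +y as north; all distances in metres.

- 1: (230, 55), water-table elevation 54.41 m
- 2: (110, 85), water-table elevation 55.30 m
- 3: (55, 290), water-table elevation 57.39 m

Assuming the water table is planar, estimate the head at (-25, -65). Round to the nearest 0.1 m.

With h = a·x + b·y + c and 1 as origin, the differences give:
  (-120)·a + 30·b = +0.89
  (-175)·a + 235·b = +2.98
Eliminate b (×235 and ×30, subtract): -22950·a = 119.750 → a = ∂h/∂x = -0.005218
Back-substitute: b = ∂h/∂y = +0.008795.
h(-25, -65) = 54.41 + (-0.005218)·(-255) + (+0.008795)·(-120) = 54.41 +1.331 -1.055 = 54.685 m.

54.7 m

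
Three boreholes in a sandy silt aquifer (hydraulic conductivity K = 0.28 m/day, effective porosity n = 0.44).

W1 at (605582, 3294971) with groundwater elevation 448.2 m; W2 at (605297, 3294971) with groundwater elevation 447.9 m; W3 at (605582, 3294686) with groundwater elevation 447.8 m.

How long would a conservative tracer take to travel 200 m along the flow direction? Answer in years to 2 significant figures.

∂h/∂x = (447.9 − 448.2) / (605297 − 605582) = +0.001053
∂h/∂y = (447.8 − 448.2) / (3294686 − 3294971) = +0.001404
|∇h| = √(0.001053² + 0.001404²) = 0.001755
Seepage velocity v = K·i/n = 0.28 × 0.001755 / 0.44 = 0.001117 m/day.
t = 200 / 0.001117 = 1.791e+05 days = 490 years.

490 years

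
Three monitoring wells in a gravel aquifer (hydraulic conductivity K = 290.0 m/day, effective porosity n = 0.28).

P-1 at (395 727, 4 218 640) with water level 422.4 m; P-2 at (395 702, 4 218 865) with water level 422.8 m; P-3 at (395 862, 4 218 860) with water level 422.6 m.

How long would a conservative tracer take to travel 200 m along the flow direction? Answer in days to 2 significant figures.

95 days

Differences from P-1: to P-2 (Δx, Δy, Δh) = (-25, 225, +0.4); to P-3 = (135, 220, +0.2).
Solve a·Δx + b·Δy = Δh: det = (-25)·220 − 135·225 = -35875.
∂h/∂x = [(+0.4)·220 − (+0.2)·225] / -35875 = -0.001199
∂h/∂y = [(-25)·(+0.2) − 135·(+0.4)] / -35875 = +0.001645
|∇h| = √(-0.001199² + 0.001645²) = 0.002036
Seepage velocity v = K·i/n = 290.0 × 0.002036 / 0.28 = 2.109 m/day.
t = 200 / 2.109 = 94.83 days.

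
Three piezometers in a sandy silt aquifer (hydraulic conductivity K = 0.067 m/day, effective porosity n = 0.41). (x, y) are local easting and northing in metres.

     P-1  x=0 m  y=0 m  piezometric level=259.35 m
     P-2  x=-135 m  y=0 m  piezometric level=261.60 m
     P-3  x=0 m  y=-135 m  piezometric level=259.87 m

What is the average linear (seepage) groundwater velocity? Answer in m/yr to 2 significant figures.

1.0 m/yr

∂h/∂x = (261.60 − 259.35) / (-135 − 0) = -0.01667
∂h/∂y = (259.87 − 259.35) / (-135 − 0) = -0.003852
|∇h| = √(-0.01667² + -0.003852²) = 0.01711
Seepage velocity v = K·i/n = 0.067 × 0.01711 / 0.41 = 0.002796 m/day = 1.021 m/yr.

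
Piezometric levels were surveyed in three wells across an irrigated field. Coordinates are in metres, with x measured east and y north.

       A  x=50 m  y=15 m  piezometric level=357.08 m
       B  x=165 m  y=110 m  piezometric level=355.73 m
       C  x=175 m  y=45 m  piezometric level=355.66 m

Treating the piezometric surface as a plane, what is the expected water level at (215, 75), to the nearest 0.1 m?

Differences from A: to B (Δx, Δy, Δh) = (115, 95, -1.35); to C = (125, 30, -1.42).
Solve a·Δx + b·Δy = Δh: det = 115·30 − 125·95 = -8425.
∂h/∂x = [(-1.35)·30 − (-1.42)·95] / -8425 = -0.01120
∂h/∂y = [115·(-1.42) − 125·(-1.35)] / -8425 = -0.0006469
h(215, 75) = 357.08 + (-0.01120)·(165) + (-0.0006469)·(60) = 357.08 -1.849 -0.039 = 355.192 m.

355.2 m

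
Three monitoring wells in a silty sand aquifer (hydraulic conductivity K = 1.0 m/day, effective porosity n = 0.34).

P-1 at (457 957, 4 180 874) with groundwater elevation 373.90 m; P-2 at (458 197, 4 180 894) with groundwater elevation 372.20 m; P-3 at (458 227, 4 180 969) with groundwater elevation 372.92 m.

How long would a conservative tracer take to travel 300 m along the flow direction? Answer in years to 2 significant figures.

Differences from P-1: to P-2 (Δx, Δy, Δh) = (240, 20, -1.70); to P-3 = (270, 95, -0.98).
Determinant of the coordinate differences = 240·95 − 270·20 = 17400.
∂h/∂x = [(-1.70)·95 − (-0.98)·20] / 17400 = -0.008155
∂h/∂y = [240·(-0.98) − 270·(-1.70)] / 17400 = +0.01286
|∇h| = √(-0.008155² + 0.01286²) = 0.01523
Seepage velocity v = K·i/n = 1.0 × 0.01523 / 0.34 = 0.04479 m/day.
t = 300 / 0.04479 = 6698 days = 18.3 years.

18 years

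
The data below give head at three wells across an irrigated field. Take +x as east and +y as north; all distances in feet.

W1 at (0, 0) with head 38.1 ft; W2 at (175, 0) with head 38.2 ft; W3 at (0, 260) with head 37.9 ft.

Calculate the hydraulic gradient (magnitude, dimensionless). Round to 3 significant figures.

0.000958

∂h/∂x = (38.2 − 38.1) / (175 − 0) = +0.0005714
∂h/∂y = (37.9 − 38.1) / (260 − 0) = -0.0007692
|∇h| = √(0.0005714² + -0.0007692²) = 0.0009582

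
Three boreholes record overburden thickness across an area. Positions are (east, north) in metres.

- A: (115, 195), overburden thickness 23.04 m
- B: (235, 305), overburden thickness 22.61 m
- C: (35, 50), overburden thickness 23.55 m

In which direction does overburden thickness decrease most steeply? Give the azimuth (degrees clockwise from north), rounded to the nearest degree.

013°

Taking A as reference: B−A = (120, 110, -0.43); C−A = (-80, -145, +0.51).
Solve a·Δx + b·Δy = Δd: det = 120·(-145) − (-80)·110 = -8600.
∂d/∂x = [(-0.43)·(-145) − (+0.51)·110] / -8600 = -0.0007267
∂d/∂y = [120·(+0.51) − (-80)·(-0.43)] / -8600 = -0.003116
Steepest decrease is along −∇f: components (+0.0007267 E, +0.003116 N).
Azimuth = atan2(+0.0007267, +0.003116) = 13.1° ≈ 013°.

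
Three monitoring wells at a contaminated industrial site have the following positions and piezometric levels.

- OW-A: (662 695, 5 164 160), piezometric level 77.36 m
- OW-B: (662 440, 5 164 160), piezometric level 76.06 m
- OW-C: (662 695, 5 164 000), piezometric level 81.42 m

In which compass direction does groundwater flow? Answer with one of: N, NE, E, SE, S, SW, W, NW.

N

∂h/∂x = (76.06 − 77.36) / (662440 − 662695) = +0.005098
∂h/∂y = (81.42 − 77.36) / (5164000 − 5164160) = -0.02538
Flow = −∇h = (-0.005098 east, +0.02538 north), which points north.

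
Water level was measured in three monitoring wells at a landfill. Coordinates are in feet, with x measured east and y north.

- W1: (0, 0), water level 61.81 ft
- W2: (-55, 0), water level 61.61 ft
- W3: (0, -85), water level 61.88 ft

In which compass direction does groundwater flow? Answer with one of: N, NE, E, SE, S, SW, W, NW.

W

∂h/∂x = (61.61 − 61.81) / (-55 − 0) = +0.003636
∂h/∂y = (61.88 − 61.81) / (-85 − 0) = -0.0008235
Flow = −∇h = (-0.003636 east, +0.0008235 north), which points west.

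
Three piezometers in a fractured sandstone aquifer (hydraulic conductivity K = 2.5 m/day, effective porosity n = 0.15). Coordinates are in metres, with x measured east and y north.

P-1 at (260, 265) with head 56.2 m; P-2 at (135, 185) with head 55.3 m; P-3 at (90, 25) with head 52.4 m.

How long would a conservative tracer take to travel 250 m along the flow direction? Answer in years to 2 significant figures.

2.0 years

With h = a·x + b·y + c and P-1 as origin, the differences give:
  (-125)·a + (-80)·b = -0.9
  (-170)·a + (-240)·b = -3.8
Eliminate b (×(-240) and ×(-80), subtract): 16400·a = -88.00 → a = ∂h/∂x = -0.005366
Back-substitute: b = ∂h/∂y = +0.01963.
|∇h| = √(-0.005366² + 0.01963²) = 0.02035
Seepage velocity v = K·i/n = 2.5 × 0.02035 / 0.15 = 0.3392 m/day.
t = 250 / 0.3392 = 737 days = 2.02 years.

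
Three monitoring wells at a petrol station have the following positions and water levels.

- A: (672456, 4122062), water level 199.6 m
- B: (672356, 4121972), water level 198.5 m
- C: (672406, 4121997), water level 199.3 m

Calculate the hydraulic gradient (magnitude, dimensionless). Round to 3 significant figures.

With h = a·x + b·y + c and A as origin, the differences give:
  (-100)·a + (-90)·b = -1.1
  (-50)·a + (-65)·b = -0.3
Eliminate b (×(-65) and ×(-90), subtract): 2000·a = 44.50 → a = ∂h/∂x = +0.02225
Back-substitute: b = ∂h/∂y = -0.01250.
|∇h| = √(0.02225² + -0.01250²) = 0.02552

0.0255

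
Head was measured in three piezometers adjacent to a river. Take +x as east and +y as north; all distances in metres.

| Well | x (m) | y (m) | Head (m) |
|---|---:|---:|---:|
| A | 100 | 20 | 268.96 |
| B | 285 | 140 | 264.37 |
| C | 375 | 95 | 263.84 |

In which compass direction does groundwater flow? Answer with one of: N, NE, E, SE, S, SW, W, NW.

NE

With h = a·x + b·y + c and A as origin, the differences give:
  185·a + 120·b = -4.59
  275·a + 75·b = -5.12
Eliminate b (×75 and ×120, subtract): -19125·a = 270.150 → a = ∂h/∂x = -0.01413
Back-substitute: b = ∂h/∂y = -0.01647.
Flow = −∇h = (+0.01413 east, +0.01647 north), which points northeast.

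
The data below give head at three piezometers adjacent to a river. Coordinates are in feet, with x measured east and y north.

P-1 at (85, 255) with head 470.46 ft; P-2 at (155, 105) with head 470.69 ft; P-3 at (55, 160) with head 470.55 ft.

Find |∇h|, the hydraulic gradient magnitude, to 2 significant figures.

Taking P-1 as reference: P-2−P-1 = (70, -150, +0.23); P-3−P-1 = (-30, -95, +0.09).
Solve a·Δx + b·Δy = Δh: det = 70·(-95) − (-30)·(-150) = -11150.
∂h/∂x = [(+0.23)·(-95) − (+0.09)·(-150)] / -11150 = +0.0007489
∂h/∂y = [70·(+0.09) − (-30)·(+0.23)] / -11150 = -0.001184
|∇h| = √(0.0007489² + -0.001184²) = 0.001401

0.0014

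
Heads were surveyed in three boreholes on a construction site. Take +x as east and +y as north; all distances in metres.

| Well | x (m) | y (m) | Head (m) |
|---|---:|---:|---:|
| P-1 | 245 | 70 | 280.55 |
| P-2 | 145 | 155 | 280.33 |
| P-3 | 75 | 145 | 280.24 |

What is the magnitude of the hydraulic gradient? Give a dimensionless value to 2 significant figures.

0.0017

Taking P-1 as reference: P-2−P-1 = (-100, 85, -0.22); P-3−P-1 = (-170, 75, -0.31).
Solve a·Δx + b·Δy = Δh: det = (-100)·75 − (-170)·85 = 6950.
∂h/∂x = [(-0.22)·75 − (-0.31)·85] / 6950 = +0.001417
∂h/∂y = [(-100)·(-0.31) − (-170)·(-0.22)] / 6950 = -0.0009209
|∇h| = √(0.001417² + -0.0009209²) = 0.00169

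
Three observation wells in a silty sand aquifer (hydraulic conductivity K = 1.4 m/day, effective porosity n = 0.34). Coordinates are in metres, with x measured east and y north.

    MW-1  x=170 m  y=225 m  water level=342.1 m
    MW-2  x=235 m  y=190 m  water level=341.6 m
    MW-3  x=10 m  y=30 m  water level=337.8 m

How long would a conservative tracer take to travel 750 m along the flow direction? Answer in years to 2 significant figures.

Taking MW-1 as reference: MW-2−MW-1 = (65, -35, -0.5); MW-3−MW-1 = (-160, -195, -4.3).
Determinant of the coordinate differences = 65·(-195) − (-160)·(-35) = -18275.
∂h/∂x = [(-0.5)·(-195) − (-4.3)·(-35)] / -18275 = +0.002900
∂h/∂y = [65·(-4.3) − (-160)·(-0.5)] / -18275 = +0.01967
|∇h| = √(0.002900² + 0.01967²) = 0.01988
Seepage velocity v = K·i/n = 1.4 × 0.01988 / 0.34 = 0.08186 m/day.
t = 750 / 0.08186 = 9162 days = 25.1 years.

25 years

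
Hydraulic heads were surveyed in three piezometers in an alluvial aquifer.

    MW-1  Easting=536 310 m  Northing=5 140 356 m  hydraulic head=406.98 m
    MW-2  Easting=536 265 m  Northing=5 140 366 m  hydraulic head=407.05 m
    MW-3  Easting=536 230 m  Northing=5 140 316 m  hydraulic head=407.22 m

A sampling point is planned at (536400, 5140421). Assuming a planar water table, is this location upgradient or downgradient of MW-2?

With h = a·x + b·y + c and MW-1 as origin, the differences give:
  (-45)·a + 10·b = +0.07
  (-80)·a + (-40)·b = +0.24
Eliminate b (×(-40) and ×10, subtract): 2600·a = -5.200 → a = ∂h/∂x = -0.002000
Back-substitute: b = ∂h/∂y = -0.002000.
Head at (536400, 5140421) = 406.98 + (-0.002000)·(90) + (-0.002000)·(65) = 406.67 m.
That is lower than the 407.05 m at MW-2, so the point is downgradient.

downgradient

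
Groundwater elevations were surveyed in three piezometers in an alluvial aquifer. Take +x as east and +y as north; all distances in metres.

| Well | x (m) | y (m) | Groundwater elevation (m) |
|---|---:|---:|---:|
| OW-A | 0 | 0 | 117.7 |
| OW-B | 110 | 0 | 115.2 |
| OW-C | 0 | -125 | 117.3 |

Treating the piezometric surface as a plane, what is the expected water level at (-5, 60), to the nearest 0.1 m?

118.0 m

∂h/∂x = (115.2 − 117.7) / (110 − 0) = -0.02273
∂h/∂y = (117.3 − 117.7) / (-125 − 0) = +0.003200
h(-5, 60) = 117.7 + (-0.02273)·(-5) + (+0.003200)·(60) = 117.7 +0.114 +0.192 = 118.006 m.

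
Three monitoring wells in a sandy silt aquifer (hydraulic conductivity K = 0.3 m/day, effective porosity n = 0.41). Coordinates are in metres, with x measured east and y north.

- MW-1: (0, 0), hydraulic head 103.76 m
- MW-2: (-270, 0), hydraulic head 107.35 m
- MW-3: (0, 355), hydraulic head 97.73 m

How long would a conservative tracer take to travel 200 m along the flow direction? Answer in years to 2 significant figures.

∂h/∂x = (107.35 − 103.76) / (-270 − 0) = -0.01330
∂h/∂y = (97.73 − 103.76) / (355 − 0) = -0.01699
|∇h| = √(-0.01330² + -0.01699²) = 0.02158
Seepage velocity v = K·i/n = 0.3 × 0.02158 / 0.41 = 0.01579 m/day.
t = 200 / 0.01579 = 1.267e+04 days = 34.7 years.

35 years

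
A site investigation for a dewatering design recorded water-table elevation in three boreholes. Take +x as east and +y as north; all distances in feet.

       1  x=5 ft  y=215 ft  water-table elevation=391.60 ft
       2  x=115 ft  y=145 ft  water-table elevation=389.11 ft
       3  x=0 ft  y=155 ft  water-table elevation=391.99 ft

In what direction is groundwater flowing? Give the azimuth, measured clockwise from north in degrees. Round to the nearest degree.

080°

Differences from 1: to 2 (Δx, Δy, Δh) = (110, -70, -2.49); to 3 = (-5, -60, +0.39).
Solve a·Δx + b·Δy = Δh: det = 110·(-60) − (-5)·(-70) = -6950.
∂h/∂x = [(-2.49)·(-60) − (+0.39)·(-70)] / -6950 = -0.02542
∂h/∂y = [110·(+0.39) − (-5)·(-2.49)] / -6950 = -0.004381
Flow direction (−∇h) has components (+0.02542 E, +0.004381 N).
Azimuth = atan2(E, N) = atan2(+0.02542, +0.004381) = 80.2° ≈ 080°.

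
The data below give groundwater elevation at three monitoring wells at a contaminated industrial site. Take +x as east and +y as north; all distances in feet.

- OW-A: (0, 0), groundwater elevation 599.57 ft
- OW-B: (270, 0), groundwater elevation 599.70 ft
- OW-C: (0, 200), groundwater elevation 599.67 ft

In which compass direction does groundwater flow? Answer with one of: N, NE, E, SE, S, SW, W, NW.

∂h/∂x = (599.70 − 599.57) / (270 − 0) = +0.0004815
∂h/∂y = (599.67 − 599.57) / (200 − 0) = +0.0005000
Flow = −∇h = (-0.0004815 east, -0.0005000 north), which points southwest.

SW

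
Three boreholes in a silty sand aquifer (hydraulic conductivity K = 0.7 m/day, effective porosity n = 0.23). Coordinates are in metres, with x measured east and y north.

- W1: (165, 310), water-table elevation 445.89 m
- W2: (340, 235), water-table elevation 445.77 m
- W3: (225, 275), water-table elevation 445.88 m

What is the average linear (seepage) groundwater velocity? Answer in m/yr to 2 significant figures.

4.4 m/yr

With h = a·x + b·y + c and W1 as origin, the differences give:
  175·a + (-75)·b = -0.12
  60·a + (-35)·b = -0.01
Eliminate b (×(-35) and ×(-75), subtract): -1625·a = 3.450 → a = ∂h/∂x = -0.002123
Back-substitute: b = ∂h/∂y = -0.003354.
|∇h| = √(-0.002123² + -0.003354²) = 0.003969
Seepage velocity v = K·i/n = 0.7 × 0.003969 / 0.23 = 0.01208 m/day = 4.412 m/yr.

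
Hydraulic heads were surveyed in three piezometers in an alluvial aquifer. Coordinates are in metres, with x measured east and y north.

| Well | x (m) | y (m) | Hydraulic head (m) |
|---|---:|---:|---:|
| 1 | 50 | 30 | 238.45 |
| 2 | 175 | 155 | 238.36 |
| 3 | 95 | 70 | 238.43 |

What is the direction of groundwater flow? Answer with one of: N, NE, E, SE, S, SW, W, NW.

Differences from 1: to 2 (Δx, Δy, Δh) = (125, 125, -0.09); to 3 = (45, 40, -0.02).
Solve a·Δx + b·Δy = Δh: det = 125·40 − 45·125 = -625.
∂h/∂x = [(-0.09)·40 − (-0.02)·125] / -625 = +0.001760
∂h/∂y = [125·(-0.02) − 45·(-0.09)] / -625 = -0.002480
Flow = −∇h = (-0.001760 east, +0.002480 north), which points northwest.

NW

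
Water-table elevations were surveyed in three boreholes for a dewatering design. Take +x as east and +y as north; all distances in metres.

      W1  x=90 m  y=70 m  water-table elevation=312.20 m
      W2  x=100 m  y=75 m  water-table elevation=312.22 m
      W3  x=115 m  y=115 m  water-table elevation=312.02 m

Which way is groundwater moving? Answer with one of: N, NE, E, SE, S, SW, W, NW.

NW

Three-point gradient (reference W1): Δ to W2 = (10, 5, +0.02), Δ to W3 = (25, 45, -0.18).
∂h/∂x = +0.005538, ∂h/∂y = -0.007077 (det = 325).
Flow = −∇h = (-0.005538 east, +0.007077 north), which points northwest.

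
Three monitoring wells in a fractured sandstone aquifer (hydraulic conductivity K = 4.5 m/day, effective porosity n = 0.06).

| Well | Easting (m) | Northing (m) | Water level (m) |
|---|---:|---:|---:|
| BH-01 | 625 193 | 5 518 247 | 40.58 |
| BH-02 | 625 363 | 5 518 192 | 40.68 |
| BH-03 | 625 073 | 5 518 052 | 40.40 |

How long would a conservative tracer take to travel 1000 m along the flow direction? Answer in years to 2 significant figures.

42 years

With h = a·x + b·y + c and BH-01 as origin, the differences give:
  170·a + (-55)·b = +0.10
  (-120)·a + (-195)·b = -0.18
Eliminate b (×(-195) and ×(-55), subtract): -39750·a = -29.400 → a = ∂h/∂x = +0.0007396
Back-substitute: b = ∂h/∂y = +0.0004679.
|∇h| = √(0.0007396² + 0.0004679²) = 0.0008752
Seepage velocity v = K·i/n = 4.5 × 0.0008752 / 0.06 = 0.06564 m/day.
t = 1000 / 0.06564 = 1.523e+04 days = 41.7 years.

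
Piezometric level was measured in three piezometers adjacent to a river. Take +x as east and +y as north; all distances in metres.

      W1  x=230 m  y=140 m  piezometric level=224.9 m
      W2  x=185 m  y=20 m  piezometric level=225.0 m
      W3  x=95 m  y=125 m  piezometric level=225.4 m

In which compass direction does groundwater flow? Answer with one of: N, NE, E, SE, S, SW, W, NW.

Taking W1 as reference: W2−W1 = (-45, -120, +0.1); W3−W1 = (-135, -15, +0.5).
Solve a·Δx + b·Δy = Δh: det = (-45)·(-15) − (-135)·(-120) = -15525.
∂h/∂x = [(+0.1)·(-15) − (+0.5)·(-120)] / -15525 = -0.003768
∂h/∂y = [(-45)·(+0.5) − (-135)·(+0.1)] / -15525 = +0.0005797
Flow = −∇h = (+0.003768 east, -0.0005797 north), which points east.

E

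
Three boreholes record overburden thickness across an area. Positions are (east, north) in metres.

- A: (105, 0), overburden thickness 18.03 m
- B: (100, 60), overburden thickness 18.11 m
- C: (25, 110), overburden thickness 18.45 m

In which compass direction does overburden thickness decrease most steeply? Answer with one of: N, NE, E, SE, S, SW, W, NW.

With d = a·x + b·y + c and A as origin, the differences give:
  (-5)·a + 60·b = +0.08
  (-80)·a + 110·b = +0.42
Eliminate b (×110 and ×60, subtract): 4250·a = -16.400 → a = ∂d/∂x = -0.003859
Back-substitute: b = ∂d/∂y = +0.001012.
Steepest decrease is along −∇f = (+0.003859 E, -0.001012 N) → east.

E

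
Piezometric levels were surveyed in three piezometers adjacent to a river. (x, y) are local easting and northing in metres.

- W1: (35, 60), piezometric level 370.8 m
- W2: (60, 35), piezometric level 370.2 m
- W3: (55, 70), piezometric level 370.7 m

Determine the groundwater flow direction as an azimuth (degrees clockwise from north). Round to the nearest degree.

With h = a·x + b·y + c and W1 as origin, the differences give:
  25·a + (-25)·b = -0.6
  20·a + 10·b = -0.1
Eliminate b (×10 and ×(-25), subtract): 750·a = -8.50 → a = ∂h/∂x = -0.01133
Back-substitute: b = ∂h/∂y = +0.01267.
Flow direction (−∇h) has components (+0.01133 E, -0.01267 N).
Azimuth = atan2(E, N) = atan2(+0.01133, -0.01267) = 138.2° ≈ 138°.

138°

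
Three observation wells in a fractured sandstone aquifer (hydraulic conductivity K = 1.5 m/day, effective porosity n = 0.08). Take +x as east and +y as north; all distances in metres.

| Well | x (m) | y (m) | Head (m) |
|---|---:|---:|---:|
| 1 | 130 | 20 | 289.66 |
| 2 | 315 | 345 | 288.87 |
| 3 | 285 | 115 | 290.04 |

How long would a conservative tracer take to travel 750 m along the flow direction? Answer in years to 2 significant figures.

Taking 1 as reference: 2−1 = (185, 325, -0.79); 3−1 = (155, 95, +0.38).
Solve a·Δx + b·Δy = Δh: det = 185·95 − 155·325 = -32800.
∂h/∂x = [(-0.79)·95 − (+0.38)·325] / -32800 = +0.006053
∂h/∂y = [185·(+0.38) − 155·(-0.79)] / -32800 = -0.005877
|∇h| = √(0.006053² + -0.005877²) = 0.008437
Seepage velocity v = K·i/n = 1.5 × 0.008437 / 0.08 = 0.1582 m/day.
t = 750 / 0.1582 = 4741 days = 13 years.

13 years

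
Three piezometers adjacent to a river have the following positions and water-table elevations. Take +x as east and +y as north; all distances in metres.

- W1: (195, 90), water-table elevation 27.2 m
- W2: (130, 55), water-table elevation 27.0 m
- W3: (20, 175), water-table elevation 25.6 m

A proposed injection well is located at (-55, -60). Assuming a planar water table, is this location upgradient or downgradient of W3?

upgradient

Taking W1 as reference: W2−W1 = (-65, -35, -0.2); W3−W1 = (-175, 85, -1.6).
Determinant of the coordinate differences = (-65)·85 − (-175)·(-35) = -11650.
∂h/∂x = [(-0.2)·85 − (-1.6)·(-35)] / -11650 = +0.006266
∂h/∂y = [(-65)·(-1.6) − (-175)·(-0.2)] / -11650 = -0.005923
Head at (-55, -60) = 27.2 + (+0.006266)·(-250) + (-0.005923)·(-150) = 26.52 m.
That is higher than the 25.6 m at W3, so the point is upgradient.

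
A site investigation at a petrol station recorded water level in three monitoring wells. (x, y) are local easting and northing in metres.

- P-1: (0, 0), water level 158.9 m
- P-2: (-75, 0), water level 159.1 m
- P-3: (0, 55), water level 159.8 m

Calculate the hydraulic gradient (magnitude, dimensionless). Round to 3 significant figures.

0.0166

∂h/∂x = (159.1 − 158.9) / (-75 − 0) = -0.002667
∂h/∂y = (159.8 − 158.9) / (55 − 0) = +0.01636
|∇h| = √(-0.002667² + 0.01636²) = 0.01658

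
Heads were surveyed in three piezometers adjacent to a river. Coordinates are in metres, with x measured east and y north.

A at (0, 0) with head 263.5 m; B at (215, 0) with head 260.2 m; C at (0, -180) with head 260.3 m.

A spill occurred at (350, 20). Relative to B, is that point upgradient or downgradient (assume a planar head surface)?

downgradient

∂h/∂x = (260.2 − 263.5) / (215 − 0) = -0.01535
∂h/∂y = (260.3 − 263.5) / (-180 − 0) = +0.01778
Head at (350, 20) = 263.5 + (-0.01535)·(350) + (+0.01778)·(20) = 258.48 m.
That is lower than the 260.2 m at B, so the point is downgradient.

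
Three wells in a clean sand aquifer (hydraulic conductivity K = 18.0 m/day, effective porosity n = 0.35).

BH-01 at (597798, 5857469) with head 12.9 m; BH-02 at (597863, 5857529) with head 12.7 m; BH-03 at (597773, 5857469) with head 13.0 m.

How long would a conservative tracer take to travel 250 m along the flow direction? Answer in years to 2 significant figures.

Taking BH-01 as reference: BH-02−BH-01 = (65, 60, -0.2); BH-03−BH-01 = (-25, 0, +0.1).
Determinant of the coordinate differences = 65·0 − (-25)·60 = 1500.
∂h/∂x = [(-0.2)·0 − (+0.1)·60] / 1500 = -0.004000
∂h/∂y = [65·(+0.1) − (-25)·(-0.2)] / 1500 = +0.0010000
|∇h| = √(-0.004000² + 0.0010000²) = 0.004123
Seepage velocity v = K·i/n = 18.0 × 0.004123 / 0.35 = 0.212 m/day.
t = 250 / 0.212 = 1179 days = 3.23 years.

3.2 years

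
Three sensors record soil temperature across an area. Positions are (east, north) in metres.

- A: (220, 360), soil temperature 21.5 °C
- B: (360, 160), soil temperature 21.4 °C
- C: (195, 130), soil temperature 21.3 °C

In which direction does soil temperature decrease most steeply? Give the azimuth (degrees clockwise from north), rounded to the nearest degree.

209°

Differences from A: to B (Δx, Δy, Δh) = (140, -200, -0.1); to C = (-25, -230, -0.2).
Solve a·Δx + b·Δy = ΔT: det = 140·(-230) − (-25)·(-200) = -37200.
∂T/∂x = [(-0.1)·(-230) − (-0.2)·(-200)] / -37200 = +0.0004570
∂T/∂y = [140·(-0.2) − (-25)·(-0.1)] / -37200 = +0.0008199
Steepest decrease is along −∇f: components (-0.0004570 E, -0.0008199 N).
Azimuth = atan2(-0.0004570, -0.0008199) = 209.1° ≈ 209°.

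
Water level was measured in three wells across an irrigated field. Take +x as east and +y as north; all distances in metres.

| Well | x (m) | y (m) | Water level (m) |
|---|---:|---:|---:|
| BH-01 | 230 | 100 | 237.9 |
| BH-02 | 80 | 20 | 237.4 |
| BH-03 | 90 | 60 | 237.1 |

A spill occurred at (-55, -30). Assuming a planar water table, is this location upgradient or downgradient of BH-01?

With h = a·x + b·y + c and BH-01 as origin, the differences give:
  (-150)·a + (-80)·b = -0.5
  (-140)·a + (-40)·b = -0.8
Eliminate b (×(-40) and ×(-80), subtract): -5200·a = -44.00 → a = ∂h/∂x = +0.008462
Back-substitute: b = ∂h/∂y = -0.009615.
Head at (-55, -30) = 237.9 + (+0.008462)·(-285) + (-0.009615)·(-130) = 236.74 m.
That is lower than the 237.9 m at BH-01, so the point is downgradient.

downgradient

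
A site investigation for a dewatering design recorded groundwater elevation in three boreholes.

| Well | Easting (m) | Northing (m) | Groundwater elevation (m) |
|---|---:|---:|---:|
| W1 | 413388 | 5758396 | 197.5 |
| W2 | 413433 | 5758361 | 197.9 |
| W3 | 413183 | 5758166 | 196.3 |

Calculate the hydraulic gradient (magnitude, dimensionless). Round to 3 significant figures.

Differences from W1: to W2 (Δx, Δy, Δh) = (45, -35, +0.4); to W3 = (-205, -230, -1.2).
Determinant of the coordinate differences = 45·(-230) − (-205)·(-35) = -17525.
∂h/∂x = [(+0.4)·(-230) − (-1.2)·(-35)] / -17525 = +0.007646
∂h/∂y = [45·(-1.2) − (-205)·(+0.4)] / -17525 = -0.001598
|∇h| = √(0.007646² + -0.001598²) = 0.007811

0.00781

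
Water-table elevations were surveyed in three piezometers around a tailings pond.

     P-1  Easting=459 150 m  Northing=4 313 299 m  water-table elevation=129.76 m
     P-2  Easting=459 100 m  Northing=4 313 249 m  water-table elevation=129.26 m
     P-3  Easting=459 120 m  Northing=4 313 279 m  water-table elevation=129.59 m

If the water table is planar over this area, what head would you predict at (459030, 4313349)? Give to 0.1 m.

130.8 m

Taking P-1 as reference: P-2−P-1 = (-50, -50, -0.50); P-3−P-1 = (-30, -20, -0.17).
Solve a·Δx + b·Δy = Δh: det = (-50)·(-20) − (-30)·(-50) = -500.
∂h/∂x = [(-0.50)·(-20) − (-0.17)·(-50)] / -500 = -0.003000
∂h/∂y = [(-50)·(-0.17) − (-30)·(-0.50)] / -500 = +0.01300
h(459030, 4313349) = 129.76 + (-0.003000)·(-120) + (+0.01300)·(50) = 129.76 +0.360 +0.650 = 130.770 m.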